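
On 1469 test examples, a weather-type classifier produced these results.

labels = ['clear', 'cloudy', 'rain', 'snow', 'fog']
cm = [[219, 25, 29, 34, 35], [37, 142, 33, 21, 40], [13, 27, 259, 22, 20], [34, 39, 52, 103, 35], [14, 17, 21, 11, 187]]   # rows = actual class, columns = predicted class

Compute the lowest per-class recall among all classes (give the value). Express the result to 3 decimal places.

Per-class recall (TP/(TP+FN)):
  clear: TP=219, FN=25+29+34+35=123 → 219/342 = 0.6404
  cloudy: TP=142, FN=37+33+21+40=131 → 142/273 = 0.5201
  rain: TP=259, FN=13+27+22+20=82 → 259/341 = 0.7595
  snow: TP=103, FN=34+39+52+35=160 → 103/263 = 0.3916
  fog: TP=187, FN=14+17+21+11=63 → 187/250 = 0.7480
Lowest is class 'snow' with recall = 0.392.

0.392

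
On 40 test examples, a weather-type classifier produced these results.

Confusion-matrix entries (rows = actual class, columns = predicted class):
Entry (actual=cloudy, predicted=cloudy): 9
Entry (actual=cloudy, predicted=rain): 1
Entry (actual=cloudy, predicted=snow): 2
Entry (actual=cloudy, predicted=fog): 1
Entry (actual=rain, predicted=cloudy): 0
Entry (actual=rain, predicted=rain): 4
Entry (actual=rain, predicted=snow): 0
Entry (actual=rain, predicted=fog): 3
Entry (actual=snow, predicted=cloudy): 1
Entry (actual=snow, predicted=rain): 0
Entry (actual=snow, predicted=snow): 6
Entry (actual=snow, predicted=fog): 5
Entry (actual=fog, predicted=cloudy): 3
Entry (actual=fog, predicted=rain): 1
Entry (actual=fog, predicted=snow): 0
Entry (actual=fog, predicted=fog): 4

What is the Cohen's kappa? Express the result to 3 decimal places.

0.428

Observed agreement pₒ = trace/N = 23/40 = 0.5750
Expected agreement pₑ = Σ (rowᵢ·colᵢ)/N² = (13·13 + 7·6 + 12·8 + 8·13)/40² = 0.2569
κ = (pₒ − pₑ)/(1 − pₑ) = (0.5750 − 0.2569)/(1 − 0.2569) = 0.428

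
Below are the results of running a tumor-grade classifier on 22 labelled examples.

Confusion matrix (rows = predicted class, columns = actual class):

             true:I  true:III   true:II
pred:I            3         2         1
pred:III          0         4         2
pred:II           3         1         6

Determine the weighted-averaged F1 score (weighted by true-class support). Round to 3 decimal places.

Per-class F1 score (2·TP/(2·TP+FP+FN)):
  I: TP=3, FP=2+1=3, FN=0+3=3 → 6/12 = 0.5000
  III: TP=4, FP=0+2=2, FN=2+1=3 → 8/13 = 0.6154
  II: TP=6, FP=3+1=4, FN=1+2=3 → 12/19 = 0.6316
Weighted-F1 score = Σ (supportᵢ/N)·F1 scoreᵢ with N=22: (6/22)·0.5000 + (7/22)·0.6154 + (9/22)·0.6316 = 0.591

0.591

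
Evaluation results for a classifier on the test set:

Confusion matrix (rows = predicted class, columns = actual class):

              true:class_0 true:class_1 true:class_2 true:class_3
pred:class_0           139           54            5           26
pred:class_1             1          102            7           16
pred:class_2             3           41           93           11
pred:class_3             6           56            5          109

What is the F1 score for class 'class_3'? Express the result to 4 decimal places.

0.6450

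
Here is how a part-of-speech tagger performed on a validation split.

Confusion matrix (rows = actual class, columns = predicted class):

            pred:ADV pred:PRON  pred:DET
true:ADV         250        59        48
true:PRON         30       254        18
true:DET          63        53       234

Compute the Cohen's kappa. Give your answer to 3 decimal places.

Observed agreement pₒ = trace/N = 738/1009 = 0.7314
Expected agreement pₑ = Σ (rowᵢ·colᵢ)/N² = (357·343 + 302·366 + 350·300)/1009² = 0.3320
κ = (pₒ − pₑ)/(1 − pₑ) = (0.7314 − 0.3320)/(1 − 0.3320) = 0.598

0.598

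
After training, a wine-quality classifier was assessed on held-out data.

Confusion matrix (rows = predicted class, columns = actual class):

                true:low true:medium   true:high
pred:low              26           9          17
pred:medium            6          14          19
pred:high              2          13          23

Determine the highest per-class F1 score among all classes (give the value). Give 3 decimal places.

Per-class F1 score (2·TP/(2·TP+FP+FN)):
  low: TP=26, FP=9+17=26, FN=6+2=8 → 52/86 = 0.6047
  medium: TP=14, FP=6+19=25, FN=9+13=22 → 28/75 = 0.3733
  high: TP=23, FP=2+13=15, FN=17+19=36 → 46/97 = 0.4742
Highest is class 'low' with F1 score = 0.605.

0.605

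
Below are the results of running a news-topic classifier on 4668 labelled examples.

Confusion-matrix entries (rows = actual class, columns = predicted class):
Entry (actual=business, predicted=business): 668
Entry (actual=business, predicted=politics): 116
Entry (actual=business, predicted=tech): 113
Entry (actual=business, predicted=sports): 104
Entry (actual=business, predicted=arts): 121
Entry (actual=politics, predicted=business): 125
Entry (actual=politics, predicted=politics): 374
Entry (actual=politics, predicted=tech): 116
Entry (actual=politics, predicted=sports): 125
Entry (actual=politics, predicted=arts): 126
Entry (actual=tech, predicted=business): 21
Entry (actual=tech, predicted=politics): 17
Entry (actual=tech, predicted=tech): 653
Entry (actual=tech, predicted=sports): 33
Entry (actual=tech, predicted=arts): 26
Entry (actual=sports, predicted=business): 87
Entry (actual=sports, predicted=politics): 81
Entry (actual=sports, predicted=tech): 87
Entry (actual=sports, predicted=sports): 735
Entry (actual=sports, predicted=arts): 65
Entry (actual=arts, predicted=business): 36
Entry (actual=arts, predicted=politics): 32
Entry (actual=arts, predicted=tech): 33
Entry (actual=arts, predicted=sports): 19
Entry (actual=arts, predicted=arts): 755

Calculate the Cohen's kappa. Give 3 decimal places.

Observed agreement pₒ = trace/N = 3185/4668 = 0.6823
Expected agreement pₑ = Σ (rowᵢ·colᵢ)/N² = (1122·937 + 866·620 + 750·1002 + 1055·1016 + 875·1093)/4668² = 0.2005
κ = (pₒ − pₑ)/(1 − pₑ) = (0.6823 − 0.2005)/(1 − 0.2005) = 0.603

0.603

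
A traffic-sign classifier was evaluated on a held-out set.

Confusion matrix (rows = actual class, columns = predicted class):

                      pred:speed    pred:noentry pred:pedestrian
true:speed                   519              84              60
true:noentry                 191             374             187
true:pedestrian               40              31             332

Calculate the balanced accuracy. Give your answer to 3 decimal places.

Balanced accuracy = mean of per-class recall.
  speed: recall = 519/663 = 0.7828
  noentry: recall = 374/752 = 0.4973
  pedestrian: recall = 332/403 = 0.8238
Mean = (0.7828 + 0.4973 + 0.8238) / 3 = 0.701

0.701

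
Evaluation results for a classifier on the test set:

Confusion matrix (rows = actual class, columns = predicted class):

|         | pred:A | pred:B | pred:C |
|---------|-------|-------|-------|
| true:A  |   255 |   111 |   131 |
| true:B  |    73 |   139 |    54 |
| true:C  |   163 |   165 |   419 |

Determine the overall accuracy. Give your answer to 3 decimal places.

Accuracy = trace / total = (255+139+419=813) / 1510 = 813/1510 = 0.538

0.538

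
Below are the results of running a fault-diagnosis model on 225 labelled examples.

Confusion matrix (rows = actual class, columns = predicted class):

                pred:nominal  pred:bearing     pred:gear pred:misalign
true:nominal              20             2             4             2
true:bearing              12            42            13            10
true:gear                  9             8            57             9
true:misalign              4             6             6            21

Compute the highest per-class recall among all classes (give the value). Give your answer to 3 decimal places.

0.714

Per-class recall (TP/(TP+FN)):
  nominal: TP=20, FN=2+4+2=8 → 20/28 = 0.7143
  bearing: TP=42, FN=12+13+10=35 → 42/77 = 0.5455
  gear: TP=57, FN=9+8+9=26 → 57/83 = 0.6867
  misalign: TP=21, FN=4+6+6=16 → 21/37 = 0.5676
Highest is class 'nominal' with recall = 0.714.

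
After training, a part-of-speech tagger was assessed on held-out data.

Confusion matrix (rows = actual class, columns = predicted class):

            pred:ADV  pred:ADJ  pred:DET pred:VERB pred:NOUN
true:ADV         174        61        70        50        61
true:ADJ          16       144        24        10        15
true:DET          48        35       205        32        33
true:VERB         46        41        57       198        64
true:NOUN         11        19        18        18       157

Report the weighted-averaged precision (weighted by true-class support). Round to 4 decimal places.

Per-class precision (TP/(TP+FP)):
  ADV: TP=174, FP=16+48+46+11=121 → 174/295 = 0.58983
  ADJ: TP=144, FP=61+35+41+19=156 → 144/300 = 0.48000
  DET: TP=205, FP=70+24+57+18=169 → 205/374 = 0.54813
  VERB: TP=198, FP=50+10+32+18=110 → 198/308 = 0.64286
  NOUN: TP=157, FP=61+15+33+64=173 → 157/330 = 0.47576
Weighted-precision = Σ (supportᵢ/N)·precisionᵢ with N=1607: (416/1607)·0.58983 + (209/1607)·0.48000 + (353/1607)·0.54813 + (406/1607)·0.64286 + (223/1607)·0.47576 = 0.5640

0.5640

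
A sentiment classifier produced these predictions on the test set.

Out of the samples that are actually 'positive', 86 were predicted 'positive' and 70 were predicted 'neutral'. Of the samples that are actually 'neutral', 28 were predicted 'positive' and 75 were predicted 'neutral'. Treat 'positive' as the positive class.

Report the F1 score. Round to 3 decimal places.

Precision = TP/(TP+FP) = 86/114 = 0.7544
Recall = TP/(TP+FN) = 86/156 = 0.5513
F1 = 2·TP/(2·TP+FP+FN) = 172/270 = 0.637

0.637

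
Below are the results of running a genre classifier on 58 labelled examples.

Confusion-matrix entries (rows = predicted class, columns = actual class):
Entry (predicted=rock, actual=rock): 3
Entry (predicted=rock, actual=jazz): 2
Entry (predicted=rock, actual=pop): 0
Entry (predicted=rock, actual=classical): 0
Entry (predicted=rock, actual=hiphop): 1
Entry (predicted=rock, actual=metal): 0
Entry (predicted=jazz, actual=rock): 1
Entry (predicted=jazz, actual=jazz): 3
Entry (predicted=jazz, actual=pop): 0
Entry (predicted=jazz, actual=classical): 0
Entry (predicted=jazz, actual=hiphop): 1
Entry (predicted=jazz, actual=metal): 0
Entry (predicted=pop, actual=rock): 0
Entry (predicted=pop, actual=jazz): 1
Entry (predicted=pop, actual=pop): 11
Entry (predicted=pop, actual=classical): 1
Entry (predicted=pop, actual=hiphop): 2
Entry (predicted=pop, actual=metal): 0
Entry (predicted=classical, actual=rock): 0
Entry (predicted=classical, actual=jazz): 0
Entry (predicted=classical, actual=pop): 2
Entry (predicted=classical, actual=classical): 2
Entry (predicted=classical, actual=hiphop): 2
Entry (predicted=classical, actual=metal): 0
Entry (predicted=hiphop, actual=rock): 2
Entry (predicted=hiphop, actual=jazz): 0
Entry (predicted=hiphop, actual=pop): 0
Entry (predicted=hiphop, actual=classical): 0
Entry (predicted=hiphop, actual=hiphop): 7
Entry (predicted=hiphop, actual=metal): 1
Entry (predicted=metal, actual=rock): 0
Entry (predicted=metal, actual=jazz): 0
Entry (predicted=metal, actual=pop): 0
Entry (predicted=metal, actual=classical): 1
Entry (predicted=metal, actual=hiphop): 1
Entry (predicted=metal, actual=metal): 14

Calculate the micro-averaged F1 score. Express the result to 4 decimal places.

0.6897

Micro-averaging pools counts across classes: ΣTP=40, ΣFP=18, ΣFN=18.
Micro-F1 score = 2·TP/(2·TP+FP+FN) on pooled counts = 0.6897 (equals overall accuracy in single-label multiclass).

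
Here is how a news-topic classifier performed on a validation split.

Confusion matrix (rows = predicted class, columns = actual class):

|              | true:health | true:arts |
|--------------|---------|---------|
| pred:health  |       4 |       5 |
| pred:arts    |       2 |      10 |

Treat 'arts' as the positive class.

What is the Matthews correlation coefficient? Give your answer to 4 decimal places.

MCC = (TP·TN − FP·FN) / √((TP+FP)(TP+FN)(TN+FP)(TN+FN))
Numerator = 10·4 − 2·5 = 30
Denominator = √(12·15·6·9) = √9720 = 98.5901
MCC = 30 / 98.5901 = 0.3043

0.3043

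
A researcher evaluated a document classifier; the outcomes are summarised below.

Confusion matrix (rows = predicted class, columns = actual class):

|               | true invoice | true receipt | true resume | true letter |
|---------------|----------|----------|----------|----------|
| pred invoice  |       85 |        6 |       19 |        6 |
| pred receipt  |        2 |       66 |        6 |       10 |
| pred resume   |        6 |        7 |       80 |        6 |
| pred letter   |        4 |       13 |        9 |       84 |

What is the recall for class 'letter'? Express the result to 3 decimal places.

Take TP from the diagonal, FP from the rest of the 'letter' prediction marginal, FN from the rest of the 'letter' actual marginal.
recall = TP/(TP+FN).
letter: TP=84, FN=6+10+6=22 → 84/106 = 0.7925

0.792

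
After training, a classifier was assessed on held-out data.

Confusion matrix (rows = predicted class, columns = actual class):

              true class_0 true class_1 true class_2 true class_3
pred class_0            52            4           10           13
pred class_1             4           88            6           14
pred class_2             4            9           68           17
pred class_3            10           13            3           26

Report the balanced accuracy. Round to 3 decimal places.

0.667

Balanced accuracy = mean of per-class recall.
  class_0: recall = 52/70 = 0.7429
  class_1: recall = 88/114 = 0.7719
  class_2: recall = 68/87 = 0.7816
  class_3: recall = 26/70 = 0.3714
Mean = (0.7429 + 0.7719 + 0.7816 + 0.3714) / 4 = 0.667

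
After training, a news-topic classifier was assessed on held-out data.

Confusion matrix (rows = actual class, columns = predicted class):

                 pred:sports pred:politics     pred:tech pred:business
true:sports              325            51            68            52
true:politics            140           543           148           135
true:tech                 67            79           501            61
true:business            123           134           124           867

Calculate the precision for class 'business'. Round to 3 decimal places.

0.778

One-vs-rest for 'business': TP = diagonal; FP = other classes predicted 'business'; FN = 'business' predicted as other.
precision = TP/(TP+FP).
business: TP=867, FP=52+135+61=248 → 867/1115 = 0.7776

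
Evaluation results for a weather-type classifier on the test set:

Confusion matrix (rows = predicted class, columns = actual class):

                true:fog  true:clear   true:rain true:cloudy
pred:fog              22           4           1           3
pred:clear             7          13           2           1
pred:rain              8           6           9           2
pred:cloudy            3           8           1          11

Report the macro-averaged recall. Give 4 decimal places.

0.5772

Per-class recall (TP/(TP+FN)):
  fog: TP=22, FN=7+8+3=18 → 22/40 = 0.55000
  clear: TP=13, FN=4+6+8=18 → 13/31 = 0.41935
  rain: TP=9, FN=1+2+1=4 → 9/13 = 0.69231
  cloudy: TP=11, FN=3+1+2=6 → 11/17 = 0.64706
Macro-recall = mean = (0.55000 + 0.41935 + 0.69231 + 0.64706) / 4 = 0.5772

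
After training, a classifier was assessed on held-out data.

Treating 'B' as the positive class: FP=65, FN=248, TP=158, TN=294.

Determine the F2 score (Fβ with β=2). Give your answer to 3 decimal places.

Fβ = (1+β²)·TP / ((1+β²)·TP + β²·FN + FP), with β²=4
= 5·158 / (5·158 + 4·248 + 65) = 0.428

0.428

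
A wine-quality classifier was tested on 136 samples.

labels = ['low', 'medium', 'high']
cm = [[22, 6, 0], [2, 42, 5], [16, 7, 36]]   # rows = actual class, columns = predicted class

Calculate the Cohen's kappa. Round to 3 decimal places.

Observed agreement pₒ = trace/N = 100/136 = 0.7353
Expected agreement pₑ = Σ (rowᵢ·colᵢ)/N² = (28·40 + 49·55 + 59·41)/136² = 0.3370
κ = (pₒ − pₑ)/(1 − pₑ) = (0.7353 − 0.3370)/(1 − 0.3370) = 0.601

0.601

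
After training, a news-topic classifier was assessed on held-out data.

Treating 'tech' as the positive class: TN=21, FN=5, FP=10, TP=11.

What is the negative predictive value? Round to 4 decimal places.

0.8077

NPV = TN/(TN+FN) = 21/(21+5) = 0.8077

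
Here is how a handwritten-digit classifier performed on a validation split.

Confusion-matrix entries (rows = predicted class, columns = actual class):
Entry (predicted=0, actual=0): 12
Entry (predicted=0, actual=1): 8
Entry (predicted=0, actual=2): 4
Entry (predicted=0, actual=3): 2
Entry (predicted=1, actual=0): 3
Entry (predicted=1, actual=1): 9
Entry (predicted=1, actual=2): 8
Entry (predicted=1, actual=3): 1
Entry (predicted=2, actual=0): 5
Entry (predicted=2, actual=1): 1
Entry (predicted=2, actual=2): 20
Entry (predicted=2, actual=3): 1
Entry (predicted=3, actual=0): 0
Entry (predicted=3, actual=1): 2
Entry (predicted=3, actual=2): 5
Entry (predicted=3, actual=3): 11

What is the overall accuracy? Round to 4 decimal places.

Accuracy = trace / total = (12+9+20+11=52) / 92 = 52/92 = 0.5652

0.5652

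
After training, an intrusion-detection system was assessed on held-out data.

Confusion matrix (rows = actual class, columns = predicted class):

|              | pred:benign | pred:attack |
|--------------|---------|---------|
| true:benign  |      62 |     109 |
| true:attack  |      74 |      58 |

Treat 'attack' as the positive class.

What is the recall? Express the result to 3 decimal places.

0.439

Recall = TP/(TP+FN) = 58/(58+74) = 58/132 = 0.439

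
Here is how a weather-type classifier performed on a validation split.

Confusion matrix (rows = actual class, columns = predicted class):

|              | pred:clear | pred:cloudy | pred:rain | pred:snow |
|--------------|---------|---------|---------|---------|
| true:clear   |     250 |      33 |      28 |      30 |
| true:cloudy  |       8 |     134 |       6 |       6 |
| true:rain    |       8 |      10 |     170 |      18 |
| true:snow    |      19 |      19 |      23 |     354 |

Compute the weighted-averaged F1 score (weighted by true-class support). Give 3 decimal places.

Per-class F1 score (2·TP/(2·TP+FP+FN)):
  clear: TP=250, FP=8+8+19=35, FN=33+28+30=91 → 500/626 = 0.7987
  cloudy: TP=134, FP=33+10+19=62, FN=8+6+6=20 → 268/350 = 0.7657
  rain: TP=170, FP=28+6+23=57, FN=8+10+18=36 → 340/433 = 0.7852
  snow: TP=354, FP=30+6+18=54, FN=19+19+23=61 → 708/823 = 0.8603
Weighted-F1 score = Σ (supportᵢ/N)·F1 scoreᵢ with N=1116: (341/1116)·0.7987 + (154/1116)·0.7657 + (206/1116)·0.7852 + (415/1116)·0.8603 = 0.815

0.815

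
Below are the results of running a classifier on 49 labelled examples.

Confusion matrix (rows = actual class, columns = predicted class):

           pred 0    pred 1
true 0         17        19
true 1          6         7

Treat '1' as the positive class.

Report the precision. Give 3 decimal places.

0.269

Precision = TP/(TP+FP) = 7/(7+19) = 7/26 = 0.269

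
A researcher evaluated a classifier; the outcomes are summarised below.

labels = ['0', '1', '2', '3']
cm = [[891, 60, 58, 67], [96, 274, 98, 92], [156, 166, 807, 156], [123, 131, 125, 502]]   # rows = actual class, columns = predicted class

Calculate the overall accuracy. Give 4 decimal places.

0.6507

Accuracy = trace / total = (891+274+807+502=2474) / 3802 = 2474/3802 = 0.6507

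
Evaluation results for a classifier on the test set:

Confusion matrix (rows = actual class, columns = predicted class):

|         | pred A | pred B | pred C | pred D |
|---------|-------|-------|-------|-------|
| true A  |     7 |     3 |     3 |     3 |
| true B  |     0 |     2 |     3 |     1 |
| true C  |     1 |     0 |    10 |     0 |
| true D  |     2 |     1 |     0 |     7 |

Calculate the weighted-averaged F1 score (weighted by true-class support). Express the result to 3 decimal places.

Per-class F1 score (2·TP/(2·TP+FP+FN)):
  A: TP=7, FP=0+1+2=3, FN=3+3+3=9 → 14/26 = 0.5385
  B: TP=2, FP=3+0+1=4, FN=0+3+1=4 → 4/12 = 0.3333
  C: TP=10, FP=3+3+0=6, FN=1+0+0=1 → 20/27 = 0.7407
  D: TP=7, FP=3+1+0=4, FN=2+1+0=3 → 14/21 = 0.6667
Weighted-F1 score = Σ (supportᵢ/N)·F1 scoreᵢ with N=43: (16/43)·0.5385 + (6/43)·0.3333 + (11/43)·0.7407 + (10/43)·0.6667 = 0.591

0.591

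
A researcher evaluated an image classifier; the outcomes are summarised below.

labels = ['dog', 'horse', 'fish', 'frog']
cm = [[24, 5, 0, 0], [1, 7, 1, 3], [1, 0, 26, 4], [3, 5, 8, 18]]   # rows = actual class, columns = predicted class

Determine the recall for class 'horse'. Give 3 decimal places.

One-vs-rest for 'horse': TP = diagonal; FP = other classes predicted 'horse'; FN = 'horse' predicted as other.
recall = TP/(TP+FN).
horse: TP=7, FN=1+1+3=5 → 7/12 = 0.5833

0.583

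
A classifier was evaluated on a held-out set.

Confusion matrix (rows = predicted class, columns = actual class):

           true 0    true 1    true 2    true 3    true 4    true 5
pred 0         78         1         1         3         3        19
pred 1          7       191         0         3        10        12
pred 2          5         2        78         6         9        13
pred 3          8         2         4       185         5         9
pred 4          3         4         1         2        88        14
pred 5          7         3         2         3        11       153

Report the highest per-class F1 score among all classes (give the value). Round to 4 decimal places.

Per-class F1 score (2·TP/(2·TP+FP+FN)):
  0: TP=78, FP=1+1+3+3+19=27, FN=7+5+8+3+7=30 → 156/213 = 0.73239
  1: TP=191, FP=7+0+3+10+12=32, FN=1+2+2+4+3=12 → 382/426 = 0.89671
  2: TP=78, FP=5+2+6+9+13=35, FN=1+0+4+1+2=8 → 156/199 = 0.78392
  3: TP=185, FP=8+2+4+5+9=28, FN=3+3+6+2+3=17 → 370/415 = 0.89157
  4: TP=88, FP=3+4+1+2+14=24, FN=3+10+9+5+11=38 → 176/238 = 0.73950
  5: TP=153, FP=7+3+2+3+11=26, FN=19+12+13+9+14=67 → 306/399 = 0.76692
Highest is class '1' with F1 score = 0.8967.

0.8967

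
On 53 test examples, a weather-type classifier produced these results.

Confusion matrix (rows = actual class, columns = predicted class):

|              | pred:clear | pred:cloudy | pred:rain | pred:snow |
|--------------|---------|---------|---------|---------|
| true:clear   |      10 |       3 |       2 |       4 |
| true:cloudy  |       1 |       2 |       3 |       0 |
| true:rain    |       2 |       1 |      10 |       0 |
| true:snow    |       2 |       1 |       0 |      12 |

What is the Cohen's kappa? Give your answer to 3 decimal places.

0.508

Observed agreement pₒ = trace/N = 34/53 = 0.6415
Expected agreement pₑ = Σ (rowᵢ·colᵢ)/N² = (19·15 + 6·7 + 13·15 + 15·16)/53² = 0.2713
κ = (pₒ − pₑ)/(1 − pₑ) = (0.6415 − 0.2713)/(1 − 0.2713) = 0.508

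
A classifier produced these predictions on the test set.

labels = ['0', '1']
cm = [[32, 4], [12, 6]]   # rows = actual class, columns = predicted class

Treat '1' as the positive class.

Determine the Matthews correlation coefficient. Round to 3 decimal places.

MCC = (TP·TN − FP·FN) / √((TP+FP)(TP+FN)(TN+FP)(TN+FN))
Numerator = 6·32 − 4·12 = 144
Denominator = √(10·18·36·44) = √285120 = 533.9663
MCC = 144 / 533.9663 = 0.270

0.270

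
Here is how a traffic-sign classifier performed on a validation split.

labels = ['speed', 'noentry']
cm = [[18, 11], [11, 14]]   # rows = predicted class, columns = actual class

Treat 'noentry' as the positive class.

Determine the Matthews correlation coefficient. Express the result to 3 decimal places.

0.181

MCC = (TP·TN − FP·FN) / √((TP+FP)(TP+FN)(TN+FP)(TN+FN))
Numerator = 14·18 − 11·11 = 131
Denominator = √(25·25·29·29) = √525625 = 725.0000
MCC = 131 / 725.0000 = 0.181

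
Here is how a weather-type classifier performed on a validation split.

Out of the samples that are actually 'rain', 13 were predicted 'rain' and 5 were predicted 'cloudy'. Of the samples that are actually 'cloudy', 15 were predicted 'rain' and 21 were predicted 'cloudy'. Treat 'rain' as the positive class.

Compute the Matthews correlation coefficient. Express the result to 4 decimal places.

MCC = (TP·TN − FP·FN) / √((TP+FP)(TP+FN)(TN+FP)(TN+FN))
Numerator = 13·21 − 15·5 = 198
Denominator = √(28·18·36·26) = √471744 = 686.8362
MCC = 198 / 686.8362 = 0.2883

0.2883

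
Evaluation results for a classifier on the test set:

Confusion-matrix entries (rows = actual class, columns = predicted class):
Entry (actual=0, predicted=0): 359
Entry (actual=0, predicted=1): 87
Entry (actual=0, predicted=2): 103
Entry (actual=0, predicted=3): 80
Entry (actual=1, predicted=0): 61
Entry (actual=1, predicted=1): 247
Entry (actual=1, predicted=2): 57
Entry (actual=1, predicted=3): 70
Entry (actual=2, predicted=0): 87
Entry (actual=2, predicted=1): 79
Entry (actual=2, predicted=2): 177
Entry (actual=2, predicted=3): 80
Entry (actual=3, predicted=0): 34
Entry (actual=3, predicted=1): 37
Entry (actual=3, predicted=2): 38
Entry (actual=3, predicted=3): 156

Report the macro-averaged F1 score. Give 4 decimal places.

0.5237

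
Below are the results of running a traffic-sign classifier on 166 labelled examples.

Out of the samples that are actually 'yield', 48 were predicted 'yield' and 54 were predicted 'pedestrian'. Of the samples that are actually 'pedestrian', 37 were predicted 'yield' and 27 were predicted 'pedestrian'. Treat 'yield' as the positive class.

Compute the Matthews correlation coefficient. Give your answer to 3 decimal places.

MCC = (TP·TN − FP·FN) / √((TP+FP)(TP+FN)(TN+FP)(TN+FN))
Numerator = 48·27 − 37·54 = -702
Denominator = √(85·102·64·81) = √44945280 = 6704.1241
MCC = -702 / 6704.1241 = -0.105

-0.105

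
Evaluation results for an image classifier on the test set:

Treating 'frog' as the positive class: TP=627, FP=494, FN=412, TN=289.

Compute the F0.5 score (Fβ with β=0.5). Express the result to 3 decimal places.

Fβ = (1+β²)·TP / ((1+β²)·TP + β²·FN + FP), with β²=1/4
= 1.25·627 / (1.25·627 + 0.25·412 + 494) = 0.568

0.568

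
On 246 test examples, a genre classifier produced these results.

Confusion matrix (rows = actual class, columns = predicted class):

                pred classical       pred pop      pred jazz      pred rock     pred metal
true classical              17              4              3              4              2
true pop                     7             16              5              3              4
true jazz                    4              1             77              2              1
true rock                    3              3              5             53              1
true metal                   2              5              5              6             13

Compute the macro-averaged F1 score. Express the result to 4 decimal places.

Per-class F1 score (2·TP/(2·TP+FP+FN)):
  classical: TP=17, FP=7+4+3+2=16, FN=4+3+4+2=13 → 34/63 = 0.53968
  pop: TP=16, FP=4+1+3+5=13, FN=7+5+3+4=19 → 32/64 = 0.50000
  jazz: TP=77, FP=3+5+5+5=18, FN=4+1+2+1=8 → 154/180 = 0.85556
  rock: TP=53, FP=4+3+2+6=15, FN=3+3+5+1=12 → 106/133 = 0.79699
  metal: TP=13, FP=2+4+1+1=8, FN=2+5+5+6=18 → 26/52 = 0.50000
Macro-F1 score = mean = (0.53968 + 0.50000 + 0.85556 + 0.79699 + 0.50000) / 5 = 0.6384

0.6384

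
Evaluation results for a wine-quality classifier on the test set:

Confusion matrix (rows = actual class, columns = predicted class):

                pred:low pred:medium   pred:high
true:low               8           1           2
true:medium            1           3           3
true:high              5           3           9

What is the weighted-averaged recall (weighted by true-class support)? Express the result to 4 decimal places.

Per-class recall (TP/(TP+FN)):
  low: TP=8, FN=1+2=3 → 8/11 = 0.72727
  medium: TP=3, FN=1+3=4 → 3/7 = 0.42857
  high: TP=9, FN=5+3=8 → 9/17 = 0.52941
Weighted-recall = Σ (supportᵢ/N)·recallᵢ with N=35: (11/35)·0.72727 + (7/35)·0.42857 + (17/35)·0.52941 = 0.5714

0.5714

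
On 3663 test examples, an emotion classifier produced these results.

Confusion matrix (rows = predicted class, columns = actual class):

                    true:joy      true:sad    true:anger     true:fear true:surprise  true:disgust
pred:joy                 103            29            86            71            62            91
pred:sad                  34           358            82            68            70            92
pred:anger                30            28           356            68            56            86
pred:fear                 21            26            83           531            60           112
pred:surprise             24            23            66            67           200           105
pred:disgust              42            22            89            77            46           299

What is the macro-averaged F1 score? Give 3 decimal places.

Per-class F1 score (2·TP/(2·TP+FP+FN)):
  joy: TP=103, FP=29+86+71+62+91=339, FN=34+30+21+24+42=151 → 206/696 = 0.2960
  sad: TP=358, FP=34+82+68+70+92=346, FN=29+28+26+23+22=128 → 716/1190 = 0.6017
  anger: TP=356, FP=30+28+68+56+86=268, FN=86+82+83+66+89=406 → 712/1386 = 0.5137
  fear: TP=531, FP=21+26+83+60+112=302, FN=71+68+68+67+77=351 → 1062/1715 = 0.6192
  surprise: TP=200, FP=24+23+66+67+105=285, FN=62+70+56+60+46=294 → 400/979 = 0.4086
  disgust: TP=299, FP=42+22+89+77+46=276, FN=91+92+86+112+105=486 → 598/1360 = 0.4397
Macro-F1 score = mean = (0.2960 + 0.6017 + 0.5137 + 0.6192 + 0.4086 + 0.4397) / 6 = 0.480

0.480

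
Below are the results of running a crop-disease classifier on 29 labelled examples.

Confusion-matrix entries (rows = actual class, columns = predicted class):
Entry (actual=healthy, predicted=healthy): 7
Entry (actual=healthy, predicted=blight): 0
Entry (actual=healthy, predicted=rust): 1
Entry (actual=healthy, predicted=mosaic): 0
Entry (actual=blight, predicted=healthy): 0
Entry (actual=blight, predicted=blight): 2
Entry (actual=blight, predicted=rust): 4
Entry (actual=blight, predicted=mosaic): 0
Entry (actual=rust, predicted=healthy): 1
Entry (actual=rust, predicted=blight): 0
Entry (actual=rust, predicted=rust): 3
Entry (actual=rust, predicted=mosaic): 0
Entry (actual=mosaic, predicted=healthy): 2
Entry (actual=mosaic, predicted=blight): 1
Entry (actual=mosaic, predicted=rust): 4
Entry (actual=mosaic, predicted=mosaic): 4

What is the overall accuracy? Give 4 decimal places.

Accuracy = trace / total = (7+2+3+4=16) / 29 = 16/29 = 0.5517

0.5517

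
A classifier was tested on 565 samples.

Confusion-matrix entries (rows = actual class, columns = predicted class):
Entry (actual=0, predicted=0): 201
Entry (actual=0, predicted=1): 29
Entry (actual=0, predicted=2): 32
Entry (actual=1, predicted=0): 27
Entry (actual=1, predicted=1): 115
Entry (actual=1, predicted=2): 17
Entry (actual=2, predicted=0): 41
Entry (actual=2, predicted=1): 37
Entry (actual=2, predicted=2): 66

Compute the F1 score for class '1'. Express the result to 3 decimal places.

Take TP from the diagonal, FP from the rest of the '1' prediction marginal, FN from the rest of the '1' actual marginal.
F1 score = 2·TP/(2·TP+FP+FN).
1: TP=115, FP=29+37=66, FN=27+17=44 → 230/340 = 0.6765

0.676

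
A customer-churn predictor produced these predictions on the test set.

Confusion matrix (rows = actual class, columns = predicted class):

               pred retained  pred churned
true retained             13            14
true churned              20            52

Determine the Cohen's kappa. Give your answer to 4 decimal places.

0.1905

Observed agreement pₒ = trace/N = 65/99 = 0.65657
Expected agreement pₑ = Σ (rowᵢ·colᵢ)/N² = (27·33 + 72·66)/99² = 0.57576
κ = (pₒ − pₑ)/(1 − pₑ) = (0.65657 − 0.57576)/(1 − 0.57576) = 0.1905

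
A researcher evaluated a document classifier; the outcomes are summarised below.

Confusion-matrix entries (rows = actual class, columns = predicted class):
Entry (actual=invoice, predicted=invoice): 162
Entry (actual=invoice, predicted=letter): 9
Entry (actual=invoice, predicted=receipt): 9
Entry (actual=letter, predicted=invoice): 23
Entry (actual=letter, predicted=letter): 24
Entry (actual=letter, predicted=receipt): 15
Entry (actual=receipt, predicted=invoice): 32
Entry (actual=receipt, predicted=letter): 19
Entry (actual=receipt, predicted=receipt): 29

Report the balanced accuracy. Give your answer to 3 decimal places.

0.550

Balanced accuracy = mean of per-class recall.
  invoice: recall = 162/180 = 0.9000
  letter: recall = 24/62 = 0.3871
  receipt: recall = 29/80 = 0.3625
Mean = (0.9000 + 0.3871 + 0.3625) / 3 = 0.550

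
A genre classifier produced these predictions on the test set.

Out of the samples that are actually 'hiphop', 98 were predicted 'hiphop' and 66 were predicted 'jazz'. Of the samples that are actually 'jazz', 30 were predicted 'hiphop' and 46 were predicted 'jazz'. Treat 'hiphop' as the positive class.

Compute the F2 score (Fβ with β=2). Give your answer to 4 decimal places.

0.6250

Fβ = (1+β²)·TP / ((1+β²)·TP + β²·FN + FP), with β²=4
= 5·98 / (5·98 + 4·66 + 30) = 0.6250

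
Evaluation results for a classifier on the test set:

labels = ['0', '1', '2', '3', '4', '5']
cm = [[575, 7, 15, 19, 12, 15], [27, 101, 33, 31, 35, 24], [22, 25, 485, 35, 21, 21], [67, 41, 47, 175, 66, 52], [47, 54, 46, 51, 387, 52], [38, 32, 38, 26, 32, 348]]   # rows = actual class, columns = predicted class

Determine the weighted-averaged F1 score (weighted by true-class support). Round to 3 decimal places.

0.660

Per-class F1 score (2·TP/(2·TP+FP+FN)):
  0: TP=575, FP=27+22+67+47+38=201, FN=7+15+19+12+15=68 → 1150/1419 = 0.8104
  1: TP=101, FP=7+25+41+54+32=159, FN=27+33+31+35+24=150 → 202/511 = 0.3953
  2: TP=485, FP=15+33+47+46+38=179, FN=22+25+35+21+21=124 → 970/1273 = 0.7620
  3: TP=175, FP=19+31+35+51+26=162, FN=67+41+47+66+52=273 → 350/785 = 0.4459
  4: TP=387, FP=12+35+21+66+32=166, FN=47+54+46+51+52=250 → 774/1190 = 0.6504
  5: TP=348, FP=15+24+21+52+52=164, FN=38+32+38+26+32=166 → 696/1026 = 0.6784
Weighted-F1 score = Σ (supportᵢ/N)·F1 scoreᵢ with N=3102: (643/3102)·0.8104 + (251/3102)·0.3953 + (609/3102)·0.7620 + (448/3102)·0.4459 + (637/3102)·0.6504 + (514/3102)·0.6784 = 0.660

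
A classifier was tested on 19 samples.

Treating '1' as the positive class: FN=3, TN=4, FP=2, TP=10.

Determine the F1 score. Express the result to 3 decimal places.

0.800

Precision = TP/(TP+FP) = 10/12 = 0.8333
Recall = TP/(TP+FN) = 10/13 = 0.7692
F1 = 2·TP/(2·TP+FP+FN) = 20/25 = 0.800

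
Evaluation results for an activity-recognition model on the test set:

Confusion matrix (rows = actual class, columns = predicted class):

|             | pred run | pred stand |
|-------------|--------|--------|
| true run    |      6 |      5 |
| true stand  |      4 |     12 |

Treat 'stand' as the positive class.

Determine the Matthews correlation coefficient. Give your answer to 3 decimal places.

MCC = (TP·TN − FP·FN) / √((TP+FP)(TP+FN)(TN+FP)(TN+FN))
Numerator = 12·6 − 5·4 = 52
Denominator = √(17·16·11·10) = √29920 = 172.9740
MCC = 52 / 172.9740 = 0.301

0.301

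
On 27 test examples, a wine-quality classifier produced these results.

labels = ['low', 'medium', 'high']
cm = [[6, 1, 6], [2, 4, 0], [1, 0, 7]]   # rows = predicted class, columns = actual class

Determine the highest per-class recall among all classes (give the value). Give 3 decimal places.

0.800

Per-class recall (TP/(TP+FN)):
  low: TP=6, FN=2+1=3 → 6/9 = 0.6667
  medium: TP=4, FN=1+0=1 → 4/5 = 0.8000
  high: TP=7, FN=6+0=6 → 7/13 = 0.5385
Highest is class 'medium' with recall = 0.800.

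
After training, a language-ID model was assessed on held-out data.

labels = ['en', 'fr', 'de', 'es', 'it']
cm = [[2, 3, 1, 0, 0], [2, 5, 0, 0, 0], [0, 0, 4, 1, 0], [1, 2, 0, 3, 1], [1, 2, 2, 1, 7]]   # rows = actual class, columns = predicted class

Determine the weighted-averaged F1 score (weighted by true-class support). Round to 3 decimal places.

0.557

Per-class F1 score (2·TP/(2·TP+FP+FN)):
  en: TP=2, FP=2+0+1+1=4, FN=3+1+0+0=4 → 4/12 = 0.3333
  fr: TP=5, FP=3+0+2+2=7, FN=2+0+0+0=2 → 10/19 = 0.5263
  de: TP=4, FP=1+0+0+2=3, FN=0+0+1+0=1 → 8/12 = 0.6667
  es: TP=3, FP=0+0+1+1=2, FN=1+2+0+1=4 → 6/12 = 0.5000
  it: TP=7, FP=0+0+0+1=1, FN=1+2+2+1=6 → 14/21 = 0.6667
Weighted-F1 score = Σ (supportᵢ/N)·F1 scoreᵢ with N=38: (6/38)·0.3333 + (7/38)·0.5263 + (5/38)·0.6667 + (7/38)·0.5000 + (13/38)·0.6667 = 0.557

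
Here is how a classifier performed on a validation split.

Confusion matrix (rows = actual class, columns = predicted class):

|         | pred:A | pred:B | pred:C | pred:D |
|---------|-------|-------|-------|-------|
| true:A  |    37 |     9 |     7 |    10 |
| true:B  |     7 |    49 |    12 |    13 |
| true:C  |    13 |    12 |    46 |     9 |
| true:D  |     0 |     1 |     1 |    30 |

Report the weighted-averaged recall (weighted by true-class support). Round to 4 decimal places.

Per-class recall (TP/(TP+FN)):
  A: TP=37, FN=9+7+10=26 → 37/63 = 0.58730
  B: TP=49, FN=7+12+13=32 → 49/81 = 0.60494
  C: TP=46, FN=13+12+9=34 → 46/80 = 0.57500
  D: TP=30, FN=0+1+1=2 → 30/32 = 0.93750
Weighted-recall = Σ (supportᵢ/N)·recallᵢ with N=256: (63/256)·0.58730 + (81/256)·0.60494 + (80/256)·0.57500 + (32/256)·0.93750 = 0.6328

0.6328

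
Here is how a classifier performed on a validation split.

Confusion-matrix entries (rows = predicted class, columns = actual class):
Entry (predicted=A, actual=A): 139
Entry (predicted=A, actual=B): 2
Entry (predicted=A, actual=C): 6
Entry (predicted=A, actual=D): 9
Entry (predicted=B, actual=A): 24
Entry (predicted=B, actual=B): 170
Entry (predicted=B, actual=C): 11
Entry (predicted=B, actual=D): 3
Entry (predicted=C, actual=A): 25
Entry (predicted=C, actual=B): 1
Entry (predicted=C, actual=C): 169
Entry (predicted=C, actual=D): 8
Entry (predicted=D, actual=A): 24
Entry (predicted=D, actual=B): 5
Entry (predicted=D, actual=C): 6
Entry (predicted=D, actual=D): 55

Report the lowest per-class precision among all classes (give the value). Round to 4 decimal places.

0.6111

Per-class precision (TP/(TP+FP)):
  A: TP=139, FP=2+6+9=17 → 139/156 = 0.89103
  B: TP=170, FP=24+11+3=38 → 170/208 = 0.81731
  C: TP=169, FP=25+1+8=34 → 169/203 = 0.83251
  D: TP=55, FP=24+5+6=35 → 55/90 = 0.61111
Lowest is class 'D' with precision = 0.6111.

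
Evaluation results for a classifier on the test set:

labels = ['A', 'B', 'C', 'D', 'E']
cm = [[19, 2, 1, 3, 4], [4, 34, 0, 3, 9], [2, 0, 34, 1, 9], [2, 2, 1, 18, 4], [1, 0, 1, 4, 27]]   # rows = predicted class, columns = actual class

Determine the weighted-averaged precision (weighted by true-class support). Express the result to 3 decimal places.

Per-class precision (TP/(TP+FP)):
  A: TP=19, FP=2+1+3+4=10 → 19/29 = 0.6552
  B: TP=34, FP=4+0+3+9=16 → 34/50 = 0.6800
  C: TP=34, FP=2+0+1+9=12 → 34/46 = 0.7391
  D: TP=18, FP=2+2+1+4=9 → 18/27 = 0.6667
  E: TP=27, FP=1+0+1+4=6 → 27/33 = 0.8182
Weighted-precision = Σ (supportᵢ/N)·precisionᵢ with N=185: (28/185)·0.6552 + (38/185)·0.6800 + (37/185)·0.7391 + (29/185)·0.6667 + (53/185)·0.8182 = 0.726

0.726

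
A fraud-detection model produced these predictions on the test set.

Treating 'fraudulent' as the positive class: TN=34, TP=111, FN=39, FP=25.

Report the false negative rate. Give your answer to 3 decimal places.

0.260

FNR = FN/(FN+TP) = 39/(39+111) = 0.260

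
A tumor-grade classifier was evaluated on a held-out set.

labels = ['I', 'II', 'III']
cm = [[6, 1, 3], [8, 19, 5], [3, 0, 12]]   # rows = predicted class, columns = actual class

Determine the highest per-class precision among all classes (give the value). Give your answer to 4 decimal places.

0.8000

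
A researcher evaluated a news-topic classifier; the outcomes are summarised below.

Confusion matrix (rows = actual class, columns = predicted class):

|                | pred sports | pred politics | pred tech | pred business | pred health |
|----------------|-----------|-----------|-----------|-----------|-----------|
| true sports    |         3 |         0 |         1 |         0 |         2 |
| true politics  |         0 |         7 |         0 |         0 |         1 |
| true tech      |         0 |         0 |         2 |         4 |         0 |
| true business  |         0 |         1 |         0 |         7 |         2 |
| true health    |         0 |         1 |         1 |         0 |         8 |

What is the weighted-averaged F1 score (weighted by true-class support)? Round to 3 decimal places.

0.665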